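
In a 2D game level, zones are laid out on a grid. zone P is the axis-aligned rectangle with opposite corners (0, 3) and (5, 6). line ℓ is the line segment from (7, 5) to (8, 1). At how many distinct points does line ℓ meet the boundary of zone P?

The segment lies entirely outside zone P and never meets its boundary.

0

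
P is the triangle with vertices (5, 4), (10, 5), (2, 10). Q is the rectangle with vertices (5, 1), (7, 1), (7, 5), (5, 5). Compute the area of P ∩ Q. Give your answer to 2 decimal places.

1.60

The intersection is the polygon with vertices (5,4), (5,5), (7,5), (7,4.4).
By the shoelace formula its area is 1.60.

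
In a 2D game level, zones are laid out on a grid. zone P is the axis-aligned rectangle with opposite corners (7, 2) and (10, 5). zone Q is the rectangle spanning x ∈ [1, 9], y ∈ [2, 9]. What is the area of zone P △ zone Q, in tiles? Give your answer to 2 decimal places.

|zone P∩zone Q|: x∈[7,9], y∈[2,5] → 2·3 = 6.
|zone P △ zone Q| = |zone P| + |zone Q| − 2·|zone P∩zone Q| = 9 + 56 − 12 = 53.00.

53.00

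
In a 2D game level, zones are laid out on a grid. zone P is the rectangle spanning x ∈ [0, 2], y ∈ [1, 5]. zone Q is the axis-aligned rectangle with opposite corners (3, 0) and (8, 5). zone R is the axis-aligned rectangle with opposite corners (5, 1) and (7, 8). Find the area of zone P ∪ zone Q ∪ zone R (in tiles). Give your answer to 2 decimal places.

By inclusion–exclusion:
Individual areas: |zone P| = 8, |zone Q| = 25, |zone R| = 14.
|zone P∩zone Q| = 0 (no overlap).
|zone P∩zone R| = 0 (no overlap).
|zone Q∩zone R|: x∈[5,7], y∈[1,5] → 2·4 = 8.
|zone P∩zone Q∩zone R| = 0.
|zone P ∪ zone Q ∪ zone R| = 47 − 8 + 0 = 39.00.

39.00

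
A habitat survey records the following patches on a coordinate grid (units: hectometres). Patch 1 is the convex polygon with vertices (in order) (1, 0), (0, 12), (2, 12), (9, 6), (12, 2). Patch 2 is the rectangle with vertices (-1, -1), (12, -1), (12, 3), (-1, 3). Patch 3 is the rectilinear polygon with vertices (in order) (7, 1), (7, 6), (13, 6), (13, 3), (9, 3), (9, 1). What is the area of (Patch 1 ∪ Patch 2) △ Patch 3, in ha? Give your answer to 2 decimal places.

|Patch 1 ∪ Patch 2| = 112.
|(Patch 1 ∪ Patch 2) ∩ Patch 3| = 13.375.
|(Patch 1 ∪ Patch 2) △ Patch 3| = 112 + 22 − 26.75 = 107.25.

107.25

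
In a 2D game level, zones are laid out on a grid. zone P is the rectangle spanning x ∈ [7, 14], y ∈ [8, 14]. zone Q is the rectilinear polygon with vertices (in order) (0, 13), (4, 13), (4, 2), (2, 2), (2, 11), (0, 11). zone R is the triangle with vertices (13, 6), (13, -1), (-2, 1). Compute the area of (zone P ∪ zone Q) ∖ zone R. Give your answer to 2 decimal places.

|zone P ∪ zone Q| = 68.
|(zone P ∪ zone Q) ∩ zone R| = 1.3333.
|(zone P ∪ zone Q) ∖ zone R| = 68 − 1.3333 = 66.67.

66.67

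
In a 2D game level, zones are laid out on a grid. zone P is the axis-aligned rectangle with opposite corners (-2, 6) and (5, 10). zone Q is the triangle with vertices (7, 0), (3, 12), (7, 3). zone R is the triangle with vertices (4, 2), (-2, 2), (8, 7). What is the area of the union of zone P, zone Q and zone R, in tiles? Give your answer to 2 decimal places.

By inclusion–exclusion:
Individual areas: |zone P| = 28, |zone Q| = 6, |zone R| = 15.
|zone P∩zone Q| = 1.2778.
|zone P∩zone R| = 0.
|zone Q∩zone R| = 0.9991.
|zone P∩zone Q∩zone R| = 0.
|zone P ∪ zone Q ∪ zone R| = 49 − 2.2769 + 0 = 46.72.

46.72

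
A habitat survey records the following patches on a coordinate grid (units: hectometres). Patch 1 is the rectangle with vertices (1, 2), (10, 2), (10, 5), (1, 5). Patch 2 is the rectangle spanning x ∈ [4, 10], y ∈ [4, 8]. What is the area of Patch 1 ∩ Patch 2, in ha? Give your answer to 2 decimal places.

|Patch 1∩Patch 2|: x∈[4,10], y∈[4,5] → 6·1 = 6.

6.00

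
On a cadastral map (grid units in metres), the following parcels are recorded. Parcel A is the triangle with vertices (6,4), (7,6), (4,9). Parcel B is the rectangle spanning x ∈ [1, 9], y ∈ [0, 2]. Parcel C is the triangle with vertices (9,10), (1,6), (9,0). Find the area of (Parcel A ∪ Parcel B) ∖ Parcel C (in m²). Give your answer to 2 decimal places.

13.71

|Parcel A ∪ Parcel B| = 20.5.
|(Parcel A ∪ Parcel B) ∩ Parcel C| = 6.7917.
|(Parcel A ∪ Parcel B) ∖ Parcel C| = 20.5 − 6.7917 = 13.71.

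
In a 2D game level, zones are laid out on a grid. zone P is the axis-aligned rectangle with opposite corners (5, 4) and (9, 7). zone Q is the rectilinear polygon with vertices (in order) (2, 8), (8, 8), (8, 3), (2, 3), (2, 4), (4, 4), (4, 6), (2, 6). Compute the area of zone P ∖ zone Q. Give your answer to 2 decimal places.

3.00

|zone P| = 12, |zone P∩zone Q| = 9.
|zone P ∖ zone Q| = |zone P| − |zone P∩zone Q| = 12 − 9 = 3.00.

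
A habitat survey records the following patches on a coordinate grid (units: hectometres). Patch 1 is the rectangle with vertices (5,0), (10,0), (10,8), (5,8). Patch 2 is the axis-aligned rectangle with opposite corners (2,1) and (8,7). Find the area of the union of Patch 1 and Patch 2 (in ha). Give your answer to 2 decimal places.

By inclusion–exclusion:
Individual areas: |Patch 1| = 40, |Patch 2| = 36.
|Patch 1∩Patch 2|: x∈[5,8], y∈[1,7] → 3·6 = 18.
|Patch 1 ∪ Patch 2| = 76 − 18 = 58.00.

58.00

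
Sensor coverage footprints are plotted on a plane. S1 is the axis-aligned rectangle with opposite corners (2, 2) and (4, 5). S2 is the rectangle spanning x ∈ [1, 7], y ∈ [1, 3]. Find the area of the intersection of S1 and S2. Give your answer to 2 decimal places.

2.00

|S1∩S2|: x∈[2,4], y∈[2,3] → 2·1 = 2.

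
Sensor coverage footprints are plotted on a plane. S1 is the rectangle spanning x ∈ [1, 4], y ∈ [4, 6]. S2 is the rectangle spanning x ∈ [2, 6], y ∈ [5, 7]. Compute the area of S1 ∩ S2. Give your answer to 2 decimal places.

|S1∩S2|: x∈[2,4], y∈[5,6] → 2·1 = 2.

2.00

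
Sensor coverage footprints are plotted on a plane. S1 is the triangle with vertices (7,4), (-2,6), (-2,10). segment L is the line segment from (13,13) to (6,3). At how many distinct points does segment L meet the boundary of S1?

The segment meets the boundary at (6.74,4.058), (6.795,4.136).

2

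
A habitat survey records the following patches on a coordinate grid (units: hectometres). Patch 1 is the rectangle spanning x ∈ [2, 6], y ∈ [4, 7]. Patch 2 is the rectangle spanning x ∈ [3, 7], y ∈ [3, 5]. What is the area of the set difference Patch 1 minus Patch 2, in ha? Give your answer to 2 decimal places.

|Patch 1∩Patch 2|: x∈[3,6], y∈[4,5] → 3·1 = 3.
|Patch 1| = 12.
|Patch 1 ∖ Patch 2| = |Patch 1| − |Patch 1∩Patch 2| = 12 − 3 = 9.00.

9.00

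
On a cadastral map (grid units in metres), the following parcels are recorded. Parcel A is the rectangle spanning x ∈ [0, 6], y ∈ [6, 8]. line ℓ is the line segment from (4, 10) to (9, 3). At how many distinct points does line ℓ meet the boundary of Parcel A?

The segment meets the boundary at (5.429,8), (6,7.2).

2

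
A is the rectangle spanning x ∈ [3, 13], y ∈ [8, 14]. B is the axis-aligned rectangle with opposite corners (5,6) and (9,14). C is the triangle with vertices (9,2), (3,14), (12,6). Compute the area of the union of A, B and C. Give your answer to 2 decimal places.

81.75

By inclusion–exclusion:
Individual areas: |A| = 60, |B| = 32, |C| = 30.
|A∩B|: x∈[5,9], y∈[8,14] → 4·6 = 24.
|A∩C| = 11.25.
|B∩C| = 13.7778.
|A∩B∩C| = 8.7778.
|A ∪ B ∪ C| = 122 − 49.0278 + 8.7778 = 81.75.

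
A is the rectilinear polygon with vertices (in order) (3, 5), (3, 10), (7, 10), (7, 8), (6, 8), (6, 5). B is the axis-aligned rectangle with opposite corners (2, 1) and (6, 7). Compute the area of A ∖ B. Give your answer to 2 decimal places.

|A| = 17, |A∩B| = 6.
|A ∖ B| = |A| − |A∩B| = 17 − 6 = 11.00.

11.00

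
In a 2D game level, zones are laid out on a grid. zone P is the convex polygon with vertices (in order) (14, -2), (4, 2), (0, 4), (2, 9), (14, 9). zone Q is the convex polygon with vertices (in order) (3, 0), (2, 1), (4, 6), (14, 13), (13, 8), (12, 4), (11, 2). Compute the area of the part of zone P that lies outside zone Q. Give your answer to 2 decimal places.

|zone P| = 109, |zone P∩zone Q| = 58.1073.
|zone P ∖ zone Q| = |zone P| − |zone P∩zone Q| = 109 − 58.1073 = 50.89.

50.89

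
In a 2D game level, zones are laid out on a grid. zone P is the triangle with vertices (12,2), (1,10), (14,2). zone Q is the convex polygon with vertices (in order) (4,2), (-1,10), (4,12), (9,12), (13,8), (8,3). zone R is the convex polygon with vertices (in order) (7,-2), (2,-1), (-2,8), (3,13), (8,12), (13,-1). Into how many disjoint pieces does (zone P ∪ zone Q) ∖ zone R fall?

(zone P ∪ zone Q) ∖ zone R splits into 3 disjoint pieces (area 0.641, area 13.25, area 1.8581).

3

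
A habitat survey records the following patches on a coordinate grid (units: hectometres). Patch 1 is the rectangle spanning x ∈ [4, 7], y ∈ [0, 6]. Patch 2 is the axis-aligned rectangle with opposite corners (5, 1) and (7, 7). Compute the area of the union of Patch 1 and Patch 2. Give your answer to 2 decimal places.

20.00

By inclusion–exclusion:
Individual areas: |Patch 1| = 18, |Patch 2| = 12.
|Patch 1∩Patch 2|: x∈[5,7], y∈[1,6] → 2·5 = 10.
|Patch 1 ∪ Patch 2| = 30 − 10 = 20.00.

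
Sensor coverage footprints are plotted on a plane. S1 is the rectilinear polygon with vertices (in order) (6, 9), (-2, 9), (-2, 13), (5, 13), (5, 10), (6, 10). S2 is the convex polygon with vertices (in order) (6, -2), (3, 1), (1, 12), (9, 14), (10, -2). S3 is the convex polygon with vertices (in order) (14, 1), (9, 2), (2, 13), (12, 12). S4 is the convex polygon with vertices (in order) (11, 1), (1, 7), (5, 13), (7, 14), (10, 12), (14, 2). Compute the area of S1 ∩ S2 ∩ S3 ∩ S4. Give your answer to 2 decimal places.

4.43

The intersection is the polygon with vertices (5,12.7), (5,10), (6,10), (6,9), (4.545,9), (3.465,10.698), (4.812,12.719).
By the shoelace formula its area is 4.43.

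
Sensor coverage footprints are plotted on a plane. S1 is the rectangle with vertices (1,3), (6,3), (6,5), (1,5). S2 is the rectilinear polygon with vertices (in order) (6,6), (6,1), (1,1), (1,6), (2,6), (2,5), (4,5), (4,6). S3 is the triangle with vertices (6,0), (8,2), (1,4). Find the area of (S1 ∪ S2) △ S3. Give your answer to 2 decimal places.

|S1 ∪ S2| = 23.
|(S1 ∪ S2) ∩ S3| = 5.8036.
|(S1 ∪ S2) △ S3| = 23 + 9 − 11.6071 = 20.39.

20.39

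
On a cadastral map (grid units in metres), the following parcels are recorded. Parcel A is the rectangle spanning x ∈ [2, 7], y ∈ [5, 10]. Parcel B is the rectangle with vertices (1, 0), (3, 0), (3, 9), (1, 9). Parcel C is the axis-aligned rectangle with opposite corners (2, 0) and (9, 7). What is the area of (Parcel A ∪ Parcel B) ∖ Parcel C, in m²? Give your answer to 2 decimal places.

24.00

|Parcel A ∪ Parcel B| = 39.
|(Parcel A ∪ Parcel B) ∩ Parcel C| = 15.
|(Parcel A ∪ Parcel B) ∖ Parcel C| = 39 − 15 = 24.00.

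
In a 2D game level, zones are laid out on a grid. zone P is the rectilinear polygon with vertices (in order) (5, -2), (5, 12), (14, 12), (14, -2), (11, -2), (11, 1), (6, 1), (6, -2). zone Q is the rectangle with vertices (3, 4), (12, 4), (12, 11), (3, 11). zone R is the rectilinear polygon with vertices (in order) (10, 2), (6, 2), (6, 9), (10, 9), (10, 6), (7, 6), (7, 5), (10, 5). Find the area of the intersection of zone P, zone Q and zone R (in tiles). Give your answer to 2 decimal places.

The intersection is the polygon with vertices (6,4), (6,9), (10,9), (10,6), (7,6), (7,5), (10,5), (10,4).
By the shoelace formula its area is 17.00.

17.00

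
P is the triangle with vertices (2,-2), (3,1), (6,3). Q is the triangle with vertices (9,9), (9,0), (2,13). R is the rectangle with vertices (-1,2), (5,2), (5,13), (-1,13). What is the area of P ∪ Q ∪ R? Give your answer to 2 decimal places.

95.13

By inclusion–exclusion:
Individual areas: |P| = 3.5, |Q| = 31.5, |R| = 66.
|P∩Q| = 0.
|P∩R| = 0.0833.
|Q∩R| = 5.7857.
|P∩Q∩R| = 0.
|P ∪ Q ∪ R| = 101 − 5.869 + 0 = 95.13.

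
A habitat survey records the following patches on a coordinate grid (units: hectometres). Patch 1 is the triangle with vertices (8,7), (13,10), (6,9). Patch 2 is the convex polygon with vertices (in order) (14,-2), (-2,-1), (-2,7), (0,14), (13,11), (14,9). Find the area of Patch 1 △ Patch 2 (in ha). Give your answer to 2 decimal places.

|Patch 1| = 8, |Patch 2| = 217.5, |Patch 1∩Patch 2| = 8.
|Patch 1 △ Patch 2| = |Patch 1| + |Patch 2| − 2·|Patch 1∩Patch 2| = 8 + 217.5 − 16 = 209.50.

209.50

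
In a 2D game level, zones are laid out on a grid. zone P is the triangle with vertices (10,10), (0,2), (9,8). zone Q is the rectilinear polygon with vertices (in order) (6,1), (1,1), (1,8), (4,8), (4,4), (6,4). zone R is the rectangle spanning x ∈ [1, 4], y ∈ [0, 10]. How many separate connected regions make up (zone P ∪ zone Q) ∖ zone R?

(zone P ∪ zone Q) ∖ zone R splits into 3 disjoint pieces (area 4.9333, area 6, area 0.0667).

3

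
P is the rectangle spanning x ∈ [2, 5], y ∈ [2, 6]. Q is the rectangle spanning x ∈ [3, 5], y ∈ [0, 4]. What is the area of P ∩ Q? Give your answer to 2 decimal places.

|P∩Q|: x∈[3,5], y∈[2,4] → 2·2 = 4.

4.00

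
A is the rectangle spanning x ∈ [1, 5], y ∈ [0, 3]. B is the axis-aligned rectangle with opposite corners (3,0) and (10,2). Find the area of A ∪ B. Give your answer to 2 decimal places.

22.00

By inclusion–exclusion:
Individual areas: |A| = 12, |B| = 14.
|A∩B|: x∈[3,5], y∈[0,2] → 2·2 = 4.
|A ∪ B| = 26 − 4 = 22.00.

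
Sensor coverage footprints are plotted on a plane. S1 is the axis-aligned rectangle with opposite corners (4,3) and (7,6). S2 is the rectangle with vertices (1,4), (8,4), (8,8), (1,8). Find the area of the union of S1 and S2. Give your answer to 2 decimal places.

31.00

By inclusion–exclusion:
Individual areas: |S1| = 9, |S2| = 28.
|S1∩S2|: x∈[4,7], y∈[4,6] → 3·2 = 6.
|S1 ∪ S2| = 37 − 6 = 31.00.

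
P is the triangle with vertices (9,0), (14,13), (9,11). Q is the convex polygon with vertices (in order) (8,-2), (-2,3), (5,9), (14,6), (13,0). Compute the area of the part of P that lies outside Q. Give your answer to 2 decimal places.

|P| = 27.5, |P∩Q| = 10.0189.
|P ∖ Q| = |P| − |P∩Q| = 27.5 − 10.0189 = 17.48.

17.48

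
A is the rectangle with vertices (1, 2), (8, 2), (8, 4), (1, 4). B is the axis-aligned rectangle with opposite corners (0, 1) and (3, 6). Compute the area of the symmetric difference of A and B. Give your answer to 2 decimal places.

|A∩B|: x∈[1,3], y∈[2,4] → 2·2 = 4.
|A △ B| = |A| + |B| − 2·|A∩B| = 14 + 15 − 8 = 21.00.

21.00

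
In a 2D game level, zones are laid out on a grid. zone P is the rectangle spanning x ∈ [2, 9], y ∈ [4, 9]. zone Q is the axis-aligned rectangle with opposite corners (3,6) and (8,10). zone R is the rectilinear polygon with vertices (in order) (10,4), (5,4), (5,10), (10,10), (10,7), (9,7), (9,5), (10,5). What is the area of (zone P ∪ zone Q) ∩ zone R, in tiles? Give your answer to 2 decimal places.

23.00

The region (zone P ∪ zone Q) ∩ zone R is the polygon with vertices (9,7), (9,5), (9,4), (5,4), (5,10), (8,10), (8,9), (9,9).
By the shoelace formula its area is 23.00.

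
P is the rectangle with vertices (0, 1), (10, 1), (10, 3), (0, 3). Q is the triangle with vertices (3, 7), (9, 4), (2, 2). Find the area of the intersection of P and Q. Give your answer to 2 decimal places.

The intersection is the polygon with vertices (5.5,3), (2,2), (2.2,3).
By the shoelace formula its area is 1.65.

1.65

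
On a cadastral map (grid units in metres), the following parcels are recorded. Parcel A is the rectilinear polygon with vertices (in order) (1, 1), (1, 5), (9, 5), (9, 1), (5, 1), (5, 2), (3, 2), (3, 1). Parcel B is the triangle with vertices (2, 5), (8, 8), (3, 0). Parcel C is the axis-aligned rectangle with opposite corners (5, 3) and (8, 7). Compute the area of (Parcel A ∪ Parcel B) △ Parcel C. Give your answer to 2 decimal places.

31.04

|Parcel A ∪ Parcel B| = 37.5375.
|(Parcel A ∪ Parcel B) ∩ Parcel C| = 9.25.
|(Parcel A ∪ Parcel B) △ Parcel C| = 37.5375 + 12 − 18.5 = 31.04.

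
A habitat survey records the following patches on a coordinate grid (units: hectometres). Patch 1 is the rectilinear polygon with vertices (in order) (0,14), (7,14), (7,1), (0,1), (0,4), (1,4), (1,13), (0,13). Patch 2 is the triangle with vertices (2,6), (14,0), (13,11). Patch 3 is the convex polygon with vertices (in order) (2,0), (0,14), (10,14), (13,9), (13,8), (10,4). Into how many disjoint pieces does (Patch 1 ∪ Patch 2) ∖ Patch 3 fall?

(Patch 1 ∪ Patch 2) ∖ Patch 3 splits into 4 disjoint pieces (area 22.4429, area 2.25, area 5.5714, area 0.0714).

4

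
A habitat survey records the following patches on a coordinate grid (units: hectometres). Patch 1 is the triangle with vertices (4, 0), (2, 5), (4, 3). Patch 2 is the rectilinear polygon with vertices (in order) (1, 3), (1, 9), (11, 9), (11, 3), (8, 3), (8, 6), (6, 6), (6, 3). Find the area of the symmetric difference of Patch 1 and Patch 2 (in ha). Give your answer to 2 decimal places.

|Patch 1| = 3, |Patch 2| = 54, |Patch 1∩Patch 2| = 1.2.
|Patch 1 △ Patch 2| = |Patch 1| + |Patch 2| − 2·|Patch 1∩Patch 2| = 3 + 54 − 2.4 = 54.60.

54.60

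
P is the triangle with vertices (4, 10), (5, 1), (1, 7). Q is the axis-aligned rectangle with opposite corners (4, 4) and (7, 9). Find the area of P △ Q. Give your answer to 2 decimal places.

|P| = 15, |Q| = 15, |P∩Q| = 1.9444.
|P △ Q| = |P| + |Q| − 2·|P∩Q| = 15 + 15 − 3.8889 = 26.11.

26.11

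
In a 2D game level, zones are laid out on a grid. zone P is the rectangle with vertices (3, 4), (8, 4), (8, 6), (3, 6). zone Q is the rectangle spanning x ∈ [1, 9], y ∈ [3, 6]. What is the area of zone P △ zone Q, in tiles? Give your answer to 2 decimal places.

14.00

|zone P∩zone Q|: x∈[3,8], y∈[4,6] → 5·2 = 10.
|zone P △ zone Q| = |zone P| + |zone Q| − 2·|zone P∩zone Q| = 10 + 24 − 20 = 14.00.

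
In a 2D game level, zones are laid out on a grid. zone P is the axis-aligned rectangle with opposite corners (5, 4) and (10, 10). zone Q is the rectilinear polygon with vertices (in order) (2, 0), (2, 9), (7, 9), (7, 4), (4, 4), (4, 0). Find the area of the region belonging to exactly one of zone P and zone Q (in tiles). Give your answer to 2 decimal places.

43.00

|zone P| = 30, |zone Q| = 33, |zone P∩zone Q| = 10.
|zone P △ zone Q| = |zone P| + |zone Q| − 2·|zone P∩zone Q| = 30 + 33 − 20 = 43.00.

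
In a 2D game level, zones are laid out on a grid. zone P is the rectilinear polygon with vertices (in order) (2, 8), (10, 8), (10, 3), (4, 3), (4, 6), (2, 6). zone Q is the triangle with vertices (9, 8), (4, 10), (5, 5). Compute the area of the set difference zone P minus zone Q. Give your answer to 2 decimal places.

|zone P| = 34, |zone P∩zone Q| = 6.9.
|zone P ∖ zone Q| = |zone P| − |zone P∩zone Q| = 34 − 6.9 = 27.10.

27.10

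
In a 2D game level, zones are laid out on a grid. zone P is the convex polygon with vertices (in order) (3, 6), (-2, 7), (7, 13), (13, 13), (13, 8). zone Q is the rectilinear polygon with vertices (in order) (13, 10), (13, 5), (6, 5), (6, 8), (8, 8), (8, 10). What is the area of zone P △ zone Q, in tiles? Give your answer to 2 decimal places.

66.70

|zone P| = 65.5, |zone Q| = 31, |zone P∩zone Q| = 14.9.
|zone P △ zone Q| = |zone P| + |zone Q| − 2·|zone P∩zone Q| = 65.5 + 31 − 29.8 = 66.70.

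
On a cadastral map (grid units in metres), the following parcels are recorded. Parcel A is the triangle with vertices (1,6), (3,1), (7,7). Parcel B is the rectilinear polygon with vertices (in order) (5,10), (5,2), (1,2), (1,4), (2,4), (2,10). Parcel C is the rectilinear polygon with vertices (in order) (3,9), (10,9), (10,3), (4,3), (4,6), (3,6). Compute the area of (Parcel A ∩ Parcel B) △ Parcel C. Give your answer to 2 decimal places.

|Parcel A ∩ Parcel B| = 11.5167.
|(Parcel A ∩ Parcel B) ∩ Parcel C| = 3.6667.
|(Parcel A ∩ Parcel B) △ Parcel C| = 11.5167 + 39 − 7.3333 = 43.18.

43.18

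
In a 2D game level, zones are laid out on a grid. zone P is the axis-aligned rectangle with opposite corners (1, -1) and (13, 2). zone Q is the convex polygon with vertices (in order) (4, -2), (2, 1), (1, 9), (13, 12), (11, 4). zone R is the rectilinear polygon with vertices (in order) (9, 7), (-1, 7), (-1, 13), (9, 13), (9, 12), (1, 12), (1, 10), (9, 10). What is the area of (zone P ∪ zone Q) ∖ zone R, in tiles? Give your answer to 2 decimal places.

99.77

|zone P ∪ zone Q| = 121.5208.
|(zone P ∪ zone Q) ∩ zone R| = 21.75.
|(zone P ∪ zone Q) ∖ zone R| = 121.5208 − 21.75 = 99.77.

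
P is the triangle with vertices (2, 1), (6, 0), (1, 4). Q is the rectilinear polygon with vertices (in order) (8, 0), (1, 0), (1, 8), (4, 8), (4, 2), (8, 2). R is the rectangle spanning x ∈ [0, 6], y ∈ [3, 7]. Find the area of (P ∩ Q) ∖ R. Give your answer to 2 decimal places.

5.04

|P ∩ Q| = 5.5.
|(P ∩ Q) ∩ R| = 0.4583.
|(P ∩ Q) ∖ R| = 5.5 − 0.4583 = 5.04.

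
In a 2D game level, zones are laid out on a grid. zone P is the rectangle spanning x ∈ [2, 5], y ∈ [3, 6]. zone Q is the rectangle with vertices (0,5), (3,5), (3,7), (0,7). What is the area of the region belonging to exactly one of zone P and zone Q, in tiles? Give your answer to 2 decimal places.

|zone P∩zone Q|: x∈[2,3], y∈[5,6] → 1·1 = 1.
|zone P △ zone Q| = |zone P| + |zone Q| − 2·|zone P∩zone Q| = 9 + 6 − 2 = 13.00.

13.00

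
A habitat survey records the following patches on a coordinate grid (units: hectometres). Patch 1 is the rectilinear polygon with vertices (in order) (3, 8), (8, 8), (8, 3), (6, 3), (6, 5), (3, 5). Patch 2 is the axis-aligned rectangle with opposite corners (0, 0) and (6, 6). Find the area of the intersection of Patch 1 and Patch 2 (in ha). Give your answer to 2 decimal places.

3.00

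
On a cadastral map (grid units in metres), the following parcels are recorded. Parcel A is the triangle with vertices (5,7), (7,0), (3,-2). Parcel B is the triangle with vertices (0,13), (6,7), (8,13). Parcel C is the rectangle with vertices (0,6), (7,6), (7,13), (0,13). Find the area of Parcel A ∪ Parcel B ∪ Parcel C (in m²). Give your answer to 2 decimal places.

By inclusion–exclusion:
Individual areas: |Parcel A| = 16, |Parcel B| = 24, |Parcel C| = 49.
|Parcel A∩Parcel B| = 0.
|Parcel A∩Parcel C| = 0.254.
|Parcel B∩Parcel C| = 22.5.
|Parcel A∩Parcel B∩Parcel C| = 0.
|Parcel A ∪ Parcel B ∪ Parcel C| = 89 − 22.754 + 0 = 66.25.

66.25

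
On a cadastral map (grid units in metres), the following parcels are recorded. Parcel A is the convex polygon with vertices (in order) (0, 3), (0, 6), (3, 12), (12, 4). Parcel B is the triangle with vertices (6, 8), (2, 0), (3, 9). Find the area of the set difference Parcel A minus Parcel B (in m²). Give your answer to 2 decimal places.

45.05

|Parcel A| = 57, |Parcel A∩Parcel B| = 11.9464.
|Parcel A ∖ Parcel B| = |Parcel A| − |Parcel A∩Parcel B| = 57 − 11.9464 = 45.05.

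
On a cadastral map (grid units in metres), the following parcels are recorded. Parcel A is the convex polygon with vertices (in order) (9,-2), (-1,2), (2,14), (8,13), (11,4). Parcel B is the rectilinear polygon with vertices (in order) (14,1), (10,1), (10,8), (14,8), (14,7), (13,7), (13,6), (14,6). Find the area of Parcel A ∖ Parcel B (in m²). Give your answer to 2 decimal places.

|Parcel A| = 128.5, |Parcel A∩Parcel B| = 3.
|Parcel A ∖ Parcel B| = |Parcel A| − |Parcel A∩Parcel B| = 128.5 − 3 = 125.50.

125.50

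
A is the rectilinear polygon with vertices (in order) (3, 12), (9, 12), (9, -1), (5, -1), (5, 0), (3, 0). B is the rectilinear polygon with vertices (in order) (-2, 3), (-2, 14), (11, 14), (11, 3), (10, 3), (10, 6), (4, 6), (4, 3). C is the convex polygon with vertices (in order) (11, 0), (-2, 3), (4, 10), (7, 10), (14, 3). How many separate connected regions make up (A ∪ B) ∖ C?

2

(A ∪ B) ∖ C splits into 2 disjoint pieces (area 10.9231, area 81).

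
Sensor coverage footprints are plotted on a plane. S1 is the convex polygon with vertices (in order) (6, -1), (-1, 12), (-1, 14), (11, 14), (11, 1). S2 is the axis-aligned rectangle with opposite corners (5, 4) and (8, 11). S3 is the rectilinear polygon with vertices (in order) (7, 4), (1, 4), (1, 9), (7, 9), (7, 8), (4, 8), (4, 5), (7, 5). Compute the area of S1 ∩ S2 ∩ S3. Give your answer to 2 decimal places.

4.00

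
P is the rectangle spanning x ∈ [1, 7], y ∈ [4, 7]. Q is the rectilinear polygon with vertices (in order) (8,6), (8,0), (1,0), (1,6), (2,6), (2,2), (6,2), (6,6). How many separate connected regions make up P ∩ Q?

2

P ∩ Q splits into 2 disjoint pieces (area 2, area 2).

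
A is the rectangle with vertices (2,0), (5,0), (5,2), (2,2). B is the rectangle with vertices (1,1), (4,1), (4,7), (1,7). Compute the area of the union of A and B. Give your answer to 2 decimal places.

By inclusion–exclusion:
Individual areas: |A| = 6, |B| = 18.
|A∩B|: x∈[2,4], y∈[1,2] → 2·1 = 2.
|A ∪ B| = 24 − 2 = 22.00.

22.00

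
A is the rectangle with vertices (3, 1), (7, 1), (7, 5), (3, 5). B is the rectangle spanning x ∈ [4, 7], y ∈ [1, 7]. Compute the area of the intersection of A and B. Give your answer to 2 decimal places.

|A∩B|: x∈[4,7], y∈[1,5] → 3·4 = 12.

12.00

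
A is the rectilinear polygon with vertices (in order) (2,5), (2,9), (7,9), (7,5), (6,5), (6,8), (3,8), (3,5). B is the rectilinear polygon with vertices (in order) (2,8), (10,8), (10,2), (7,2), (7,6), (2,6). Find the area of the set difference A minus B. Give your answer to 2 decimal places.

7.00

|A| = 11, |A∩B| = 4.
|A ∖ B| = |A| − |A∩B| = 11 − 4 = 7.00.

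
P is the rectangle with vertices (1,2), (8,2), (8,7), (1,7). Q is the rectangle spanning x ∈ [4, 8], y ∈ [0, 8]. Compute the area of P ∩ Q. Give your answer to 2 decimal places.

|P∩Q|: x∈[4,8], y∈[2,7] → 4·5 = 20.

20.00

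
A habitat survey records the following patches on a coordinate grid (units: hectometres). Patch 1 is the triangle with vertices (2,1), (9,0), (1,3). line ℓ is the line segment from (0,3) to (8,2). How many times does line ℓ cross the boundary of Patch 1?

2

The segment meets the boundary at (1.5,2.812), (1.067,2.867).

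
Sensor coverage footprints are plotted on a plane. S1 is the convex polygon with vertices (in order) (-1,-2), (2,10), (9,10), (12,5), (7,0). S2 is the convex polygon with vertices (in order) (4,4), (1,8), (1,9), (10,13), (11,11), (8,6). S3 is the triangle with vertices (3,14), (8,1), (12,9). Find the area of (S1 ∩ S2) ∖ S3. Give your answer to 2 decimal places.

18.44

|S1 ∩ S2| = 33.9677.
|(S1 ∩ S2) ∩ S3| = 15.528.
|(S1 ∩ S2) ∖ S3| = 33.9677 − 15.528 = 18.44.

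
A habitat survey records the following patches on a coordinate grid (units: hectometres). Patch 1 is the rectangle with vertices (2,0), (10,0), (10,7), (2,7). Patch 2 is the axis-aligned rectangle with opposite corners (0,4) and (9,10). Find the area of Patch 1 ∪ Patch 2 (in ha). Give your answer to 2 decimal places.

By inclusion–exclusion:
Individual areas: |Patch 1| = 56, |Patch 2| = 54.
|Patch 1∩Patch 2|: x∈[2,9], y∈[4,7] → 7·3 = 21.
|Patch 1 ∪ Patch 2| = 110 − 21 = 89.00.

89.00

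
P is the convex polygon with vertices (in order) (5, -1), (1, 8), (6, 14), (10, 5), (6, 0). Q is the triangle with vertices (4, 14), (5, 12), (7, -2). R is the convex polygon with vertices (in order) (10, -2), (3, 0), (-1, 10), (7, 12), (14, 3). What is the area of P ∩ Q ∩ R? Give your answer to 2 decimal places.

The intersection is the polygon with vertices (6.606,0.758), (6.506,0.633), (4.492,11.373), (5.069,11.517).
By the shoelace formula its area is 3.87.

3.87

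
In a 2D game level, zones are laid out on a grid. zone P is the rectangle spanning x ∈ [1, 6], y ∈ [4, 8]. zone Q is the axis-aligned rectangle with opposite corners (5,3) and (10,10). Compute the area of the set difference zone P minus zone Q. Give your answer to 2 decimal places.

16.00

|zone P∩zone Q|: x∈[5,6], y∈[4,8] → 1·4 = 4.
|zone P| = 20.
|zone P ∖ zone Q| = |zone P| − |zone P∩zone Q| = 20 − 4 = 16.00.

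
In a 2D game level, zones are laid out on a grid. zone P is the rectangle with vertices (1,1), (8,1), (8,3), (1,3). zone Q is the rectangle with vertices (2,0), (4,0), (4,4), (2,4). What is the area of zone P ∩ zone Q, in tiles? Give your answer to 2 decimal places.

|zone P∩zone Q|: x∈[2,4], y∈[1,3] → 2·2 = 4.

4.00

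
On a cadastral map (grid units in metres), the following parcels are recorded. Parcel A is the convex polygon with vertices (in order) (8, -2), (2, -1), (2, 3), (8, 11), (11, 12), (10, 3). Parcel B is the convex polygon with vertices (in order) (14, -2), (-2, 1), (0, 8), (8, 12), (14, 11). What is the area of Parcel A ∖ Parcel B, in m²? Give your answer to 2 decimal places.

7.60

|Parcel A| = 77, |Parcel A∩Parcel B| = 69.4032.
|Parcel A ∖ Parcel B| = |Parcel A| − |Parcel A∩Parcel B| = 77 − 69.4032 = 7.60.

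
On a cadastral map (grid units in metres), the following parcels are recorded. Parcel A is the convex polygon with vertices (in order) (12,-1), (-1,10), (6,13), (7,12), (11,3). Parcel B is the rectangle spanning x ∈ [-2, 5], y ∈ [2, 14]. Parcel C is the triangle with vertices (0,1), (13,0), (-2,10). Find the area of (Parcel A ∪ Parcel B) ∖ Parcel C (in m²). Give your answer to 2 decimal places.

|Parcel A ∪ Parcel B| = 126.5549.
|(Parcel A ∪ Parcel B) ∩ Parcel C| = 38.8021.
|(Parcel A ∪ Parcel B) ∖ Parcel C| = 126.5549 − 38.8021 = 87.75.

87.75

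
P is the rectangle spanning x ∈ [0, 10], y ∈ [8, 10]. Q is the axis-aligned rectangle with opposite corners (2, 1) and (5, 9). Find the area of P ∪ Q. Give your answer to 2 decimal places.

By inclusion–exclusion:
Individual areas: |P| = 20, |Q| = 24.
|P∩Q|: x∈[2,5], y∈[8,9] → 3·1 = 3.
|P ∪ Q| = 44 − 3 = 41.00.

41.00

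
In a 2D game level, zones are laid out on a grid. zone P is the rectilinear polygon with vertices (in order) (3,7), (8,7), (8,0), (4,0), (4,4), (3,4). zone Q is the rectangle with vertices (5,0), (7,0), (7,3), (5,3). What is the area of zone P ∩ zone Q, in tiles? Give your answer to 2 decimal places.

The intersection is the polygon with vertices (5,0), (5,3), (7,3), (7,0).
By the shoelace formula its area is 6.00.

6.00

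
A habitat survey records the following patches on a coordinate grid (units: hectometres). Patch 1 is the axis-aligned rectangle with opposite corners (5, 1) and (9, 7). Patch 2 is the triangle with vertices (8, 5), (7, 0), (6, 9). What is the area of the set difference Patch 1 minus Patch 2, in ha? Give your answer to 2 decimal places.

17.93

|Patch 1| = 24, |Patch 1∩Patch 2| = 6.0667.
|Patch 1 ∖ Patch 2| = |Patch 1| − |Patch 1∩Patch 2| = 24 − 6.0667 = 17.93.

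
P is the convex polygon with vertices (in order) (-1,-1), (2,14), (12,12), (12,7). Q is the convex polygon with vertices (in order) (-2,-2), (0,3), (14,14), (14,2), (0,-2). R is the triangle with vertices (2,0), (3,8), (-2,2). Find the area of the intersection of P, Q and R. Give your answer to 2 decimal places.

The intersection is the polygon with vertices (0,3), (2.634,5.069), (2.115,0.917), (1.241,0.379), (-0.545,1.273), (-0.4,2).
By the shoelace formula its area is 8.27.

8.27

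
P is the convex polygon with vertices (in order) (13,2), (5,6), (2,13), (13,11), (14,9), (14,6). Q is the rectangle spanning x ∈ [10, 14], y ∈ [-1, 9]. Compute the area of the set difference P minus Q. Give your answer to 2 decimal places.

|P| = 77.5, |P∩Q| = 23.75.
|P ∖ Q| = |P| − |P∩Q| = 77.5 − 23.75 = 53.75.

53.75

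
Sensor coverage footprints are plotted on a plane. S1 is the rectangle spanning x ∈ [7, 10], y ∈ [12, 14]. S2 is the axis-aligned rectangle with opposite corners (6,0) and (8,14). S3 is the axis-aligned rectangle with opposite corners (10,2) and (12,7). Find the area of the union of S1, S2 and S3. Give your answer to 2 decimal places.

By inclusion–exclusion:
Individual areas: |S1| = 6, |S2| = 28, |S3| = 10.
|S1∩S2|: x∈[7,8], y∈[12,14] → 1·2 = 2.
|S1∩S3| = 0 (no overlap).
|S2∩S3| = 0 (no overlap).
|S1∩S2∩S3| = 0.
|S1 ∪ S2 ∪ S3| = 44 − 2 + 0 = 42.00.

42.00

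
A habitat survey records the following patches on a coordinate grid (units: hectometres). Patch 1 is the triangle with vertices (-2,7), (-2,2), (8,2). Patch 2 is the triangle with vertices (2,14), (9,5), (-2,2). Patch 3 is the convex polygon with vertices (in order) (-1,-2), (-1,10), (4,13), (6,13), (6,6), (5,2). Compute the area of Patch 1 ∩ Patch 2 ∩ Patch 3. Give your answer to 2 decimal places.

The intersection is the polygon with vertices (-1,2.273), (-1,5), (-0.571,6.286), (4.471,3.765).
By the shoelace formula its area is 11.24.

11.24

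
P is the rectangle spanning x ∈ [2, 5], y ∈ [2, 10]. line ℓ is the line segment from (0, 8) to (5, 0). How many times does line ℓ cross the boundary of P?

The segment meets the boundary at (3.75,2), (2,4.8).

2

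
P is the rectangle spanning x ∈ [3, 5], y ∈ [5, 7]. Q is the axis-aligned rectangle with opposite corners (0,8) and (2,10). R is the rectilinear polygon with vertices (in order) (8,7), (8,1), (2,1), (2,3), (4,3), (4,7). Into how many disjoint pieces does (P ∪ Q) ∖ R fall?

(P ∪ Q) ∖ R splits into 2 disjoint pieces (area 2, area 4).

2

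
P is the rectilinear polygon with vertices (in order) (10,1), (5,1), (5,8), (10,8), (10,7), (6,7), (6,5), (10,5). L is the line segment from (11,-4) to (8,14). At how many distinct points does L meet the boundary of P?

The segment meets the boundary at (9,8), (9.167,7), (9.5,5), (10,2).

4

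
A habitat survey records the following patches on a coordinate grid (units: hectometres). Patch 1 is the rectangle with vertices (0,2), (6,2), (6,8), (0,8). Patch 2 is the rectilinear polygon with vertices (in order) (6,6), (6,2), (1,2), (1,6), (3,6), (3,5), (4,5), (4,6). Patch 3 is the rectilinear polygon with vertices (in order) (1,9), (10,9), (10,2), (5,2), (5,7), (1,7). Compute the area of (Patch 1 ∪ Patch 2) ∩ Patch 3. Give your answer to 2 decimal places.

10.00

The region (Patch 1 ∪ Patch 2) ∩ Patch 3 is the polygon with vertices (5,2), (5,7), (1,7), (1,8), (6,8), (6,6), (6,2).
By the shoelace formula its area is 10.00.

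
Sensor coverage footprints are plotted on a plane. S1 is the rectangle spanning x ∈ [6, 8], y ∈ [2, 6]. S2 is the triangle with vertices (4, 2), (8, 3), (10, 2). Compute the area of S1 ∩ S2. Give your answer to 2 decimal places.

The intersection is the polygon with vertices (8,2), (6,2), (6,2.5), (8,3).
By the shoelace formula its area is 1.50.

1.50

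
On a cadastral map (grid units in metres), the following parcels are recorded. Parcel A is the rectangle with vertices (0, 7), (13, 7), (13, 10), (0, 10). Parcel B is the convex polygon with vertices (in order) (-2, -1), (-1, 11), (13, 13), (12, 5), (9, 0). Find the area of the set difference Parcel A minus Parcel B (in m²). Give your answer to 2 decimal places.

|Parcel A| = 39, |Parcel A∩Parcel B| = 37.3125.
|Parcel A ∖ Parcel B| = |Parcel A| − |Parcel A∩Parcel B| = 39 − 37.3125 = 1.69.

1.69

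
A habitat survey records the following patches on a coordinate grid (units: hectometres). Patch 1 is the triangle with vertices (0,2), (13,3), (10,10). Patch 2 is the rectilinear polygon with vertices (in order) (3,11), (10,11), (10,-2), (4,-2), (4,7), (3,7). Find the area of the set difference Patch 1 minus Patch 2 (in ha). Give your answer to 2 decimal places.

16.63

|Patch 1| = 47, |Patch 1∩Patch 2| = 30.3692.
|Patch 1 ∖ Patch 2| = |Patch 1| − |Patch 1∩Patch 2| = 47 − 30.3692 = 16.63.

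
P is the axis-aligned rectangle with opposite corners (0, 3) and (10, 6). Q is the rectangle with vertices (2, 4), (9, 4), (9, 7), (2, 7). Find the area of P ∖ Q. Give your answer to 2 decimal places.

|P∩Q|: x∈[2,9], y∈[4,6] → 7·2 = 14.
|P| = 30.
|P ∖ Q| = |P| − |P∩Q| = 30 − 14 = 16.00.

16.00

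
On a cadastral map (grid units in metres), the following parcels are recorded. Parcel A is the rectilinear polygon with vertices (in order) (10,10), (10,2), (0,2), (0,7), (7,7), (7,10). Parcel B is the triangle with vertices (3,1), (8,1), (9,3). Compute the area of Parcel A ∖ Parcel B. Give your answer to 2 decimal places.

57.75

|Parcel A| = 59, |Parcel A∩Parcel B| = 1.25.
|Parcel A ∖ Parcel B| = |Parcel A| − |Parcel A∩Parcel B| = 59 − 1.25 = 57.75.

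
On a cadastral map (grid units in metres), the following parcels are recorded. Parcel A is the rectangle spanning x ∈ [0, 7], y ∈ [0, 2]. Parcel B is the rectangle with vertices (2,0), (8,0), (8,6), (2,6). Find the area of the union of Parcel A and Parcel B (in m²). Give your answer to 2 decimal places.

By inclusion–exclusion:
Individual areas: |Parcel A| = 14, |Parcel B| = 36.
|Parcel A∩Parcel B|: x∈[2,7], y∈[0,2] → 5·2 = 10.
|Parcel A ∪ Parcel B| = 50 − 10 = 40.00.

40.00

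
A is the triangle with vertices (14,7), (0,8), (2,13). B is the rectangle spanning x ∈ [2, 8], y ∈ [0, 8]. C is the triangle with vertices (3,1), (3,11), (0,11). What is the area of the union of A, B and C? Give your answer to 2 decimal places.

By inclusion–exclusion:
Individual areas: |A| = 36, |B| = 48, |C| = 15.
|A∩B| = 2.1429.
|A∩C| = 6.9133.
|B∩C| = 5.3333.
|A∩B∩C| = 0.1786.
|A ∪ B ∪ C| = 99 − 14.3895 + 0.1786 = 84.79.

84.79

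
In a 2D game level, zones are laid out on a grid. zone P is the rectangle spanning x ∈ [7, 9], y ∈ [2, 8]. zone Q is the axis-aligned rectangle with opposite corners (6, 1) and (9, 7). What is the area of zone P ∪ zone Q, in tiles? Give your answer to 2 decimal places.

20.00

By inclusion–exclusion:
Individual areas: |zone P| = 12, |zone Q| = 18.
|zone P∩zone Q|: x∈[7,9], y∈[2,7] → 2·5 = 10.
|zone P ∪ zone Q| = 30 − 10 = 20.00.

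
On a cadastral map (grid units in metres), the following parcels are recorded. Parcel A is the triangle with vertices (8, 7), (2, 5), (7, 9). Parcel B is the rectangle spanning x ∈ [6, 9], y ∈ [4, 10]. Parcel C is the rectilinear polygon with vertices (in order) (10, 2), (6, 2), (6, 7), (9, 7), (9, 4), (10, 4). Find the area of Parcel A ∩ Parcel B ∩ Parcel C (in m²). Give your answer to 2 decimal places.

0.67

The intersection is the polygon with vertices (6,7), (8,7), (6,6.333).
By the shoelace formula its area is 0.67.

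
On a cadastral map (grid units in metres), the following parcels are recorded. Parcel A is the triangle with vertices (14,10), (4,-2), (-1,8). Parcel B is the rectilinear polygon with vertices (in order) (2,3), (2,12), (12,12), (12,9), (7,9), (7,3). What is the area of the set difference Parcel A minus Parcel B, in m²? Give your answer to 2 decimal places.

49.33

|Parcel A| = 80, |Parcel A∩Parcel B| = 30.6667.
|Parcel A ∖ Parcel B| = |Parcel A| − |Parcel A∩Parcel B| = 80 − 30.6667 = 49.33.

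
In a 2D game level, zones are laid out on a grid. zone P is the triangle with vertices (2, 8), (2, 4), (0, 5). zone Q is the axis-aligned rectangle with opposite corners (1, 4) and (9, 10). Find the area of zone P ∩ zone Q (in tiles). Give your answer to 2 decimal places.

The intersection is the polygon with vertices (2,4), (1,4.5), (1,6.5), (2,8).
By the shoelace formula its area is 3.00.

3.00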